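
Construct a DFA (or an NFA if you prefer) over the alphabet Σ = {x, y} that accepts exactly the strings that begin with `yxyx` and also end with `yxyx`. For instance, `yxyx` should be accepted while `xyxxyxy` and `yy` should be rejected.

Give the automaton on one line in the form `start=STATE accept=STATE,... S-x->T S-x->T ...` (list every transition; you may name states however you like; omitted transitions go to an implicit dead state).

start=s0 accept=s5 s0-x->s1 s0-y->s2 s1-x->s1 s1-y->s1 s2-x->s3 s2-y->s1 s3-x->s1 s3-y->s4 s4-x->s5 s4-y->s1 s5-x->s6 s5-y->s7 s6-x->s6 s6-y->s8 s7-x->s5 s7-y->s8 s8-x->s9 s8-y->s8 s9-x->s6 s9-y->s7

Build one automaton per condition and run them in lockstep. The first has 6 states tracking whether the input so far still matches the prefix `yxyx`; the second has 5 states tracking how much of the suffix `yxyx` has currently been matched. A product state is a pair (one from each), accepting exactly when both do. After merging equivalent states the machine shrinks.
With 10 states:
        x   y  
>  s0   s1  s2 
   s1   s1  s1 
   s2   s3  s1 
   s3   s1  s4 
   s4   s5  s1 
 * s5   s6  s7 
   s6   s6  s8 
   s7   s5  s8 
   s8   s9  s8 
   s9   s6  s7 
(> = start, * = accepting)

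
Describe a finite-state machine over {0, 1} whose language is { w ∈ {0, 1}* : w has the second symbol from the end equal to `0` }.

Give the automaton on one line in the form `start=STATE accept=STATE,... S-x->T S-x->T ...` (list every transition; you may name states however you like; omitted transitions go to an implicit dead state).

start=A accept=D,E A-0->B A-1->C B-0->D B-1->E C-0->F C-1->G D-0->D D-1->E E-0->F E-1->G F-0->D F-1->E G-0->F G-1->G

A DFA must remember the last 2 symbols (since which symbol is second-to-last isn't known until the input ends). Use one state per possible window of the last ≤2 symbols; accept from those whose window starts with `0`.
With 7 states:
       0  1 
>  A   B  C 
   B   D  E 
   C   F  G 
 * D   D  E 
 * E   F  G 
   F   D  E 
   G   F  G 
(> = start, * = accepting)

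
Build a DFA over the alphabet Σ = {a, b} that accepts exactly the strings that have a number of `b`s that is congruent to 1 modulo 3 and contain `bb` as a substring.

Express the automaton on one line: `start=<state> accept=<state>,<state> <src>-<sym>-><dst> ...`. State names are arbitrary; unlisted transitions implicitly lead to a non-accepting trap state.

Handle the two conditions separately and then intersect. The first has 3 states tracking the count of `b`s modulo 3; the second has 3 states tracking whether and how much of `bb` has been seen. A product state is a pair (one from each), accepting exactly when both do.
With 9 states:
        a   b  
>  q0   q0  q1 
   q1   q2  q3 
   q2   q2  q4 
   q3   q3  q5 
   q4   q6  q5 
   q5   q5  q7 
   q6   q6  q8 
 * q7   q7  q3 
   q8   q0  q7 
(> = start, * = accepting)

start=q0 accept=q7 q0-a->q0 q0-b->q1 q1-a->q2 q1-b->q3 q2-a->q2 q2-b->q4 q3-a->q3 q3-b->q5 q4-a->q6 q4-b->q5 q5-a->q5 q5-b->q7 q6-a->q6 q6-b->q8 q7-a->q7 q7-b->q3 q8-a->q0 q8-b->q7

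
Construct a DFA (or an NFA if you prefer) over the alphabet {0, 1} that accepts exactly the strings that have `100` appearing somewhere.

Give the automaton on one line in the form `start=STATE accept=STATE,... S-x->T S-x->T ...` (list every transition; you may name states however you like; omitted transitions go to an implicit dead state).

start=q0 accept=q3 q0-0->q0 q0-1->q1 q1-0->q2 q1-1->q1 q2-0->q3 q2-1->q1 q3-0->q3 q3-1->q3

States q0..q2 record the length of the longest prefix of `100` that matches the current input suffix. Reaching q3 means `100` has been seen, and we stay there forever. Accept from q3.
        0   1  
>  q0   q0  q1 
   q1   q2  q1 
   q2   q3  q1 
 * q3   q3  q3 
(> = start, * = accepting)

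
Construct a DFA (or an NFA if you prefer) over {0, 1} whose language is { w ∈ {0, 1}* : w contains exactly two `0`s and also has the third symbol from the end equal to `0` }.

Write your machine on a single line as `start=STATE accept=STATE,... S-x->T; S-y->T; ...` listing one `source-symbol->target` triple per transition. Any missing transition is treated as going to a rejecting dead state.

start=q0; accept=q5,q6,q8; q0-0->q1; q0-1->q0; q1-0->q2; q1-1->q3; q2-0->q4; q2-1->q5; q3-0->q6; q3-1->q7; q4-0->q4; q4-1->q4; q5-0->q4; q5-1->q8; q6-0->q4; q6-1->q9; q7-0->q10; q7-1->q7; q8-0->q4; q8-1->q4; q9-0->q4; q9-1->q8; q10-0->q4; q10-1->q9

Run two small machines in parallel and take their product. The first has 4 states tracking the count of `0`s, saturating at 3; the second has 15 states tracking the last 3 symbols read. A product state is a pair (one from each), accepting exactly when both do. After merging equivalent states the machine shrinks.
An 11-state machine:
          0    1  
>  q0     q1   q0 
   q1     q2   q3 
   q2     q4   q5 
   q3     q6   q7 
   q4     q4   q4 
 * q5     q4   q8 
 * q6     q4   q9 
   q7    q10   q7 
 * q8     q4   q4 
   q9     q4   q8 
   q10    q4   q9 
(> = start, * = accepting)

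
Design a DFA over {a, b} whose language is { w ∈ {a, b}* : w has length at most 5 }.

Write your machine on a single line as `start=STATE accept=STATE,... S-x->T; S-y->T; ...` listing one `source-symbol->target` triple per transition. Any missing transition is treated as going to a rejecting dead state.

start=s0; accept=s0,s1,s2,s3,s4,s5; s0-a->s1; s0-b->s1; s1-a->s2; s1-b->s2; s2-a->s3; s2-b->s3; s3-a->s4; s3-b->s4; s4-a->s5; s4-b->s5; s5-a->s6; s5-b->s6; s6-a->s6; s6-b->s6

Count input length up to 6: every symbol moves from s0 toward s6, which means 'more than 5' and absorbs. Accept from {s0, s1, s2, s3, s4, s5}.
With 7 states:
        a   b  
>* s0   s1  s1 
 * s1   s2  s2 
 * s2   s3  s3 
 * s3   s4  s4 
 * s4   s5  s5 
 * s5   s6  s6 
   s6   s6  s6 
(> = start, * = accepting)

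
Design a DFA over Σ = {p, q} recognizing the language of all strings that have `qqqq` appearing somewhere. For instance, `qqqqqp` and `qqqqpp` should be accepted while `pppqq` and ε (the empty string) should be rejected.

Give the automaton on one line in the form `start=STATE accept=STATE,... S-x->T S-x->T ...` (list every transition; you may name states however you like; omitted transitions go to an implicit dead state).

start=S0 accept=S4 S0-p->S0 S0-q->S1 S1-p->S0 S1-q->S2 S2-p->S0 S2-q->S3 S3-p->S0 S3-q->S4 S4-p->S4 S4-q->S4

States S0..S3 record the length of the longest prefix of `qqqq` that matches the current input suffix. Reaching S4 means `qqqq` has been seen, and we stay there forever. Accept from S4.
A 5-state machine:
        p   q  
>  S0   S0  S1 
   S1   S0  S2 
   S2   S0  S3 
   S3   S0  S4 
 * S4   S4  S4 
(> = start, * = accepting)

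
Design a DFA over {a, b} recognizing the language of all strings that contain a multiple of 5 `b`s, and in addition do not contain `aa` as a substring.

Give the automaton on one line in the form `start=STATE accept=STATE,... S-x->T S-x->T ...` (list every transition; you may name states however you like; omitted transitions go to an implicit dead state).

Build one automaton per condition and run them in lockstep. One (5 states) tracks the count of `b`s modulo 5; the other (3 states) tracks partial matches of the forbidden pattern `aa`. Each combined state is a pair, one component from each; accept when both components accept. After merging equivalent states the machine shrinks.
With 11 states:
          a    b  
>* q0     q1   q2 
 * q1     q3   q2 
   q2     q4   q5 
   q3     q3   q3 
   q4     q3   q5 
   q5     q6   q7 
   q6     q3   q7 
   q7     q8   q9 
   q8     q3   q9 
   q9    q10   q0 
   q10    q3   q0 
(> = start, * = accepting)

start=q0 accept=q0,q1 q0-a->q1 q0-b->q2 q1-a->q3 q1-b->q2 q2-a->q4 q2-b->q5 q3-a->q3 q3-b->q3 q4-a->q3 q4-b->q5 q5-a->q6 q5-b->q7 q6-a->q3 q6-b->q7 q7-a->q8 q7-b->q9 q8-a->q3 q8-b->q9 q9-a->q10 q9-b->q0 q10-a->q3 q10-b->q0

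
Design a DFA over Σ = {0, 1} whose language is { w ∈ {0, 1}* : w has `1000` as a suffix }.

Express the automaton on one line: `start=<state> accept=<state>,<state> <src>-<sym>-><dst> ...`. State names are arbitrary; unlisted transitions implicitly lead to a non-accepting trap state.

start=A accept=E A-0->A A-1->B B-0->C B-1->B C-0->D C-1->B D-0->E D-1->B E-0->A E-1->B

Let each state record the length of the longest suffix of the input read so far that is also a prefix of `1000`. B means the last symbol is `1`; C means the last 2 symbols are `10`; D means the last 3 symbols are `100`; E means the last 4 symbols are `1000`. Accept only at E, where the string currently ends in `1000`.
A 5-state machine:
       0  1 
>  A   A  B 
   B   C  B 
   C   D  B 
   D   E  B 
 * E   A  B 
(> = start, * = accepting)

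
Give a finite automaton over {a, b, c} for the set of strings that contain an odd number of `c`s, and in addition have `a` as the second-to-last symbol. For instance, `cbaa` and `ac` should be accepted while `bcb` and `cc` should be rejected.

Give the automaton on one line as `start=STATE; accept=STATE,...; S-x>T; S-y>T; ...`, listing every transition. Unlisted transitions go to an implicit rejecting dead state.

Build one automaton per condition and run them in lockstep. The first has 2 states tracking the count of `c`s modulo 2; the second has 13 states tracking the last 2 symbols read. A product state is a pair (one from each), accepting exactly when both do. After merging equivalent states the machine shrinks.
With 6 states:
        a   b   c  
>  q0   q1  q0  q2 
   q1   q1  q0  q3 
   q2   q4  q2  q0 
 * q3   q4  q2  q0 
   q4   q5  q3  q0 
 * q5   q5  q3  q0 
(> = start, * = accepting)

start=q0; accept=q3,q5; q0-a>q1; q0-b>q0; q0-c>q2; q1-a>q1; q1-b>q0; q1-c>q3; q2-a>q4; q2-b>q2; q2-c>q0; q3-a>q4; q3-b>q2; q3-c>q0; q4-a>q5; q4-b>q3; q4-c>q0; q5-a>q5; q5-b>q3; q5-c>q0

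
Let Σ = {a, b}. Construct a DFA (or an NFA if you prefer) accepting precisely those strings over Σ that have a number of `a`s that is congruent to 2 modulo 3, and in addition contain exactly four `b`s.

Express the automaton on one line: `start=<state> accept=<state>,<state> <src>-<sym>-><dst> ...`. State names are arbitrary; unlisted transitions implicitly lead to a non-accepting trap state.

start=q0 accept=q15 q0-a->q1 q0-b->q2 q1-a->q3 q1-b->q4 q2-a->q4 q2-b->q5 q3-a->q0 q3-b->q6 q4-a->q6 q4-b->q7 q5-a->q7 q5-b->q8 q6-a->q2 q6-b->q9 q7-a->q9 q7-b->q10 q8-a->q10 q8-b->q11 q9-a->q5 q9-b->q12 q10-a->q12 q10-b->q13 q11-a->q13 q11-b->q14 q12-a->q8 q12-b->q15 q13-a->q15 q13-b->q14 q14-a->q14 q14-b->q14 q15-a->q11 q15-b->q14

Run two small machines in parallel and take their product. One (3 states) tracks the count of `a`s modulo 3; the other (6 states) tracks the count of `b`s, saturating at 5. Each combined state is a pair, one component from each; accept when both components accept. Minimizing collapses redundant product states.
A 16-state machine:
          a    b  
>  q0     q1   q2 
   q1     q3   q4 
   q2     q4   q5 
   q3     q0   q6 
   q4     q6   q7 
   q5     q7   q8 
   q6     q2   q9 
   q7     q9  q10 
   q8    q10  q11 
   q9     q5  q12 
   q10   q12  q13 
   q11   q13  q14 
   q12    q8  q15 
   q13   q15  q14 
   q14   q14  q14 
 * q15   q11  q14 
(> = start, * = accepting)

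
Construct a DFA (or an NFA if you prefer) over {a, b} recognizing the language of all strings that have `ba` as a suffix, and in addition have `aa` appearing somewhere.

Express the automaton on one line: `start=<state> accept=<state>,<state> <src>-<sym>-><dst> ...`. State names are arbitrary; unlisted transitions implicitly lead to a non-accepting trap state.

start=q0 accept=q6 q0-a->q1 q0-b->q2 q1-a->q3 q1-b->q2 q2-a->q4 q2-b->q2 q3-a->q3 q3-b->q5 q4-a->q3 q4-b->q2 q5-a->q6 q5-b->q5 q6-a->q3 q6-b->q5

Build one automaton per condition and run them in lockstep. One (3 states) tracks how much of the suffix `ba` has currently been matched; the other (3 states) tracks whether and how much of `aa` has been seen. Each combined state is a pair, one component from each; accept when both components accept.
With 7 states:
        a   b  
>  q0   q1  q2 
   q1   q3  q2 
   q2   q4  q2 
   q3   q3  q5 
   q4   q3  q2 
   q5   q6  q5 
 * q6   q3  q5 
(> = start, * = accepting)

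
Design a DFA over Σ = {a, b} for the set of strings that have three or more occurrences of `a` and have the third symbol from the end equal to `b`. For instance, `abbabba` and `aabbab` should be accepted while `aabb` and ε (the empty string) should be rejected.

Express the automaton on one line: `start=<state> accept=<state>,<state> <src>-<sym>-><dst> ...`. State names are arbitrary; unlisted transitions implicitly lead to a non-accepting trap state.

start=S0 accept=S10,S12,S13,S14 S0-a->S1 S0-b->S0 S1-a->S2 S1-b->S3 S2-a->S4 S2-b->S5 S3-a->S6 S3-b->S3 S4-a->S4 S4-b->S7 S5-a->S8 S5-b->S9 S6-a->S10 S6-b->S5 S7-a->S8 S7-b->S11 S8-a->S10 S8-b->S12 S9-a->S13 S9-b->S9 S10-a->S4 S10-b->S7 S11-a->S13 S11-b->S14 S12-a->S8 S12-b->S11 S13-a->S10 S13-b->S12 S14-a->S13 S14-b->S14

Run two small machines in parallel and take their product. The first has 5 states tracking the count of `a`s, saturating at 4; the second has 15 states tracking the last 3 symbols read. A product state is a pair (one from each), accepting exactly when both do. Minimizing collapses redundant product states.
With 15 states:
          a    b  
>  S0     S1   S0 
   S1     S2   S3 
   S2     S4   S5 
   S3     S6   S3 
   S4     S4   S7 
   S5     S8   S9 
   S6    S10   S5 
   S7     S8  S11 
   S8    S10  S12 
   S9    S13   S9 
 * S10    S4   S7 
   S11   S13  S14 
 * S12    S8  S11 
 * S13   S10  S12 
 * S14   S13  S14 
(> = start, * = accepting)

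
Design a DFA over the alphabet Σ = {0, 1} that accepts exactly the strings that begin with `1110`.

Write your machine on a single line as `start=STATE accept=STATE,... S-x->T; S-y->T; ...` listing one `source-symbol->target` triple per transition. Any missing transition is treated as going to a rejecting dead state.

start=s0; accept=s4; s0-0->s5; s0-1->s1; s1-0->s5; s1-1->s2; s2-0->s5; s2-1->s3; s3-0->s4; s3-1->s5; s4-0->s4; s4-1->s4; s5-0->s5; s5-1->s5

Walk along `1110` while the input agrees: from s0 take `1` to s1, and so on. Any deviation drops to the rejecting sink s5. Once s4 is reached the prefix is confirmed and every continuation is accepted.
6 states suffice.
        0   1  
>  s0   s5  s1 
   s1   s5  s2 
   s2   s5  s3 
   s3   s4  s5 
 * s4   s4  s4 
   s5   s5  s5 
(> = start, * = accepting)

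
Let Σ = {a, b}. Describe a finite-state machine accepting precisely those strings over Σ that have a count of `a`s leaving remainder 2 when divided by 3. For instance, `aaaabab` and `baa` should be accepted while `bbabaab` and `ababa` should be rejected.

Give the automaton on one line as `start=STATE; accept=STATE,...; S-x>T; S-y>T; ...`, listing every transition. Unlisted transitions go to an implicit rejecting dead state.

start=S0; accept=S2; S0-a>S1; S0-b>S0; S1-a>S2; S1-b>S1; S2-a>S0; S2-b>S2

The only thing that matters is how many `a`s have appeared, reduced mod 3. Use one state per residue: S0 for 0, …, S2 for 2. Reading `a` moves to the next residue; anything else stays put. S2 is accepting.
With 3 states:
        a   b  
>  S0   S1  S0 
   S1   S2  S1 
 * S2   S0  S2 
(> = start, * = accepting)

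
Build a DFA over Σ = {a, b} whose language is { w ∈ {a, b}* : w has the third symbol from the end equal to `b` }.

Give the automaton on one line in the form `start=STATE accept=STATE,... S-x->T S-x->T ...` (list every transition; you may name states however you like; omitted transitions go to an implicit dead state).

start=q0 accept=q11,q12,q13,q14 q0-a->q1 q0-b->q2 q1-a->q3 q1-b->q4 q2-a->q5 q2-b->q6 q3-a->q7 q3-b->q8 q4-a->q9 q4-b->q10 q5-a->q11 q5-b->q12 q6-a->q13 q6-b->q14 q7-a->q7 q7-b->q8 q8-a->q9 q8-b->q10 q9-a->q11 q9-b->q12 q10-a->q13 q10-b->q14 q11-a->q7 q11-b->q8 q12-a->q9 q12-b->q10 q13-a->q11 q13-b->q12 q14-a->q13 q14-b->q14

Because acceptance depends on a position counted from the end, the machine has to buffer the most recent 3 symbols. Make each state the string of the last up-to-3 symbols read; on input `x` shift the window left and append `x`. Accept when the buffered window has length 3 and begins with `b`.
15 states suffice.
          a    b  
>  q0     q1   q2 
   q1     q3   q4 
   q2     q5   q6 
   q3     q7   q8 
   q4     q9  q10 
   q5    q11  q12 
   q6    q13  q14 
   q7     q7   q8 
   q8     q9  q10 
   q9    q11  q12 
   q10   q13  q14 
 * q11    q7   q8 
 * q12    q9  q10 
 * q13   q11  q12 
 * q14   q13  q14 
(> = start, * = accepting)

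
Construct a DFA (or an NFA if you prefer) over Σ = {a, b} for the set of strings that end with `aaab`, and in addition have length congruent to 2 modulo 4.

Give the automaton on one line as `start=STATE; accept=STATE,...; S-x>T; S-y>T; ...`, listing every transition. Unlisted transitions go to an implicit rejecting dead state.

start=s0; accept=s7; s0-a>s1; s0-b>s1; s1-a>s2; s1-b>s2; s2-a>s3; s2-b>s4; s3-a>s5; s3-b>s0; s4-a>s0; s4-b>s0; s5-a>s6; s5-b>s1; s6-a>s2; s6-b>s7; s7-a>s3; s7-b>s4

Run two small machines in parallel and take their product. The first has 5 states tracking how much of the suffix `aaab` has currently been matched; the second has 4 states tracking the input length modulo 4. A product state is a pair (one from each), accepting exactly when both do. Equivalent product states are then merged.
        a   b  
>  s0   s1  s1 
   s1   s2  s2 
   s2   s3  s4 
   s3   s5  s0 
   s4   s0  s0 
   s5   s6  s1 
   s6   s2  s7 
 * s7   s3  s4 
(> = start, * = accepting)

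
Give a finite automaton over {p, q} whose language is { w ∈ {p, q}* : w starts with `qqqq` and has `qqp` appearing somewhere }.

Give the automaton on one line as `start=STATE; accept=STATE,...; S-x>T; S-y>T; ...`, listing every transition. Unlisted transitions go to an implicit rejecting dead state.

Handle the two conditions separately and then intersect. One (6 states) tracks whether the input so far still matches the prefix `qqqq`; the other (4 states) tracks whether and how much of `qqp` has been seen. Each combined state is a pair, one component from each; accept when both components accept. After merging equivalent states the machine shrinks.
7 states suffice.
        p   q  
>  s0   s1  s2 
   s1   s1  s1 
   s2   s1  s3 
   s3   s1  s4 
   s4   s1  s5 
   s5   s6  s5 
 * s6   s6  s6 
(> = start, * = accepting)

start=s0; accept=s6; s0-p>s1; s0-q>s2; s1-p>s1; s1-q>s1; s2-p>s1; s2-q>s3; s3-p>s1; s3-q>s4; s4-p>s1; s4-q>s5; s5-p>s6; s5-q>s5; s6-p>s6; s6-q>s6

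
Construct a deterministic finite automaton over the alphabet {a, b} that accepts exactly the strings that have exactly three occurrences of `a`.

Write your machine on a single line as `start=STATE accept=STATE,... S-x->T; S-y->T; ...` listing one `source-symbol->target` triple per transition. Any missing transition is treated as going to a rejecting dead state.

start=S0; accept=S3; S0-a->S1; S0-b->S0; S1-a->S2; S1-b->S1; S2-a->S3; S2-b->S2; S3-a->S4; S3-b->S3; S4-a->S4; S4-b->S4

Count `a`s, saturating at 4: states S0 through S3 mean 0 through 3 `a`s seen; S4 means more than 3. Each `a` increments (capped at S4); other symbols loop. Accept from {S3}.
With 5 states:
        a   b  
>  S0   S1  S0 
   S1   S2  S1 
   S2   S3  S2 
 * S3   S4  S3 
   S4   S4  S4 
(> = start, * = accepting)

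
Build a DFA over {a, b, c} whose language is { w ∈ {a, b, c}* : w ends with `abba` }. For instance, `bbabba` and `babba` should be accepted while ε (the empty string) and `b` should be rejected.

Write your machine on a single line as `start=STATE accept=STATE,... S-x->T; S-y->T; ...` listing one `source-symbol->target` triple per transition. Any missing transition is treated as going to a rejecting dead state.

Let each state record the length of the longest suffix of the input read so far that is also a prefix of `abba`. S1 means the last symbol is `a`; S2 means the last 2 symbols are `ab`; S3 means the last 3 symbols are `abb`; S4 means the last 4 symbols are `abba`. Accept only at S4, where the string currently ends in `abba`.
With 5 states:
        a   b   c  
>  S0   S1  S0  S0 
   S1   S1  S2  S0 
   S2   S1  S3  S0 
   S3   S4  S0  S0 
 * S4   S1  S2  S0 
(> = start, * = accepting)

start=S0; accept=S4; S0-a->S1; S0-b->S0; S0-c->S0; S1-a->S1; S1-b->S2; S1-c->S0; S2-a->S1; S2-b->S3; S2-c->S0; S3-a->S4; S3-b->S0; S3-c->S0; S4-a->S1; S4-b->S2; S4-c->S0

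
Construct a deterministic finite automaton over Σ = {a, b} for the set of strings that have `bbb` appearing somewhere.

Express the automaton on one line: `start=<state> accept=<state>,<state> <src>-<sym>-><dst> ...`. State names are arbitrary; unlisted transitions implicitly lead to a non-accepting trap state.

start=q0 accept=q3 q0-a->q0 q0-b->q1 q1-a->q0 q1-b->q2 q2-a->q0 q2-b->q3 q3-a->q3 q3-b->q3

States q0..q2 record the length of the longest prefix of `bbb` that matches the current input suffix. Reaching q3 means `bbb` has been seen, and we stay there forever. Accept from q3.
A 4-state machine:
        a   b  
>  q0   q0  q1 
   q1   q0  q2 
   q2   q0  q3 
 * q3   q3  q3 
(> = start, * = accepting)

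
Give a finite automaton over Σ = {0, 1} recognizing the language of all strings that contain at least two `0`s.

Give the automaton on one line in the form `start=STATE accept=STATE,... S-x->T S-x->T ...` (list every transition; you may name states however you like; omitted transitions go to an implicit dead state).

start=q0 accept=q2,q3 q0-0->q1 q0-1->q0 q1-0->q2 q1-1->q1 q2-0->q3 q2-1->q2 q3-0->q3 q3-1->q3

Count `0`s, saturating at 3: states q0 through q2 mean 0 through 2 `0`s seen; q3 means more than 2. Each `0` increments (capped at q3); other symbols loop. Accept from {q2, q3}.
4 states suffice.
        0   1  
>  q0   q1  q0 
   q1   q2  q1 
 * q2   q3  q2 
 * q3   q3  q3 
(> = start, * = accepting)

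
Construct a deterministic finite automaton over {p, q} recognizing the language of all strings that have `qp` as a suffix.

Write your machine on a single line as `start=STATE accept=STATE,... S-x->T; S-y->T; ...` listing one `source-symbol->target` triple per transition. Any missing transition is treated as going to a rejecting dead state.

start=A; accept=C; A-p->A; A-q->B; B-p->C; B-q->B; C-p->A; C-q->B

Remember how much of `qp` the current input suffix matches. State A means no match yet; B means the last symbol is `q`; C means the last 2 symbols are `qp`. Only C accepts. On a mismatch, fall back to the longest proper suffix that is still a prefix of `qp`.
3 states suffice.
       p  q 
>  A   A  B 
   B   C  B 
 * C   A  B 
(> = start, * = accepting)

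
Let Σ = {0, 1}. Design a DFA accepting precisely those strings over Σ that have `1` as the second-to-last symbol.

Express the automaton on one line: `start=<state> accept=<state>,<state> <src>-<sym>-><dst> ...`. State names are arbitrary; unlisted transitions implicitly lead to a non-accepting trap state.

A DFA must remember the last 2 symbols (since which symbol is second-to-last isn't known until the input ends). Use one state per possible window of the last ≤2 symbols; accept from those whose window starts with `1`.
7 states suffice.
        0   1  
>  s0   s1  s2 
   s1   s3  s4 
   s2   s5  s6 
   s3   s3  s4 
   s4   s5  s6 
 * s5   s3  s4 
 * s6   s5  s6 
(> = start, * = accepting)

start=s0 accept=s5,s6 s0-0->s1 s0-1->s2 s1-0->s3 s1-1->s4 s2-0->s5 s2-1->s6 s3-0->s3 s3-1->s4 s4-0->s5 s4-1->s6 s5-0->s3 s5-1->s4 s6-0->s5 s6-1->s6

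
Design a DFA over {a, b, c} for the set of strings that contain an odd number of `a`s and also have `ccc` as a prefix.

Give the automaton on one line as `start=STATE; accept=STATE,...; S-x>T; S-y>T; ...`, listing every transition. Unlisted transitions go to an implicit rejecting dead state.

Build one automaton per condition and run them in lockstep. The first has 2 states tracking the count of `a`s modulo 2; the second has 5 states tracking whether the input so far still matches the prefix `ccc`. A product state is a pair (one from each), accepting exactly when both do. After merging equivalent states the machine shrinks.
With 6 states:
        a   b   c  
>  S0   S1  S1  S2 
   S1   S1  S1  S1 
   S2   S1  S1  S3 
   S3   S1  S1  S4 
   S4   S5  S4  S4 
 * S5   S4  S5  S5 
(> = start, * = accepting)

start=S0; accept=S5; S0-a>S1; S0-b>S1; S0-c>S2; S1-a>S1; S1-b>S1; S1-c>S1; S2-a>S1; S2-b>S1; S2-c>S3; S3-a>S1; S3-b>S1; S3-c>S4; S4-a>S5; S4-b>S4; S4-c>S4; S5-a>S4; S5-b>S5; S5-c>S5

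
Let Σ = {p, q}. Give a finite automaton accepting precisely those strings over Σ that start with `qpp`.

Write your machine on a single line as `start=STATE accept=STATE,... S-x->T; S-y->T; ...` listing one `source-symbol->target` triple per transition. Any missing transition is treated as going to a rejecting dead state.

start=A; accept=D; A-p->E; A-q->B; B-p->C; B-q->E; C-p->D; C-q->E; D-p->D; D-q->D; E-p->E; E-q->E

Check the first 3 symbols one by one: A through C record how many have matched `qpp` so far; any wrong symbol goes to the dead state E. After all 3 match we enter the accepting sink D.
       p  q 
>  A   E  B 
   B   C  E 
   C   D  E 
 * D   D  D 
   E   E  E 
(> = start, * = accepting)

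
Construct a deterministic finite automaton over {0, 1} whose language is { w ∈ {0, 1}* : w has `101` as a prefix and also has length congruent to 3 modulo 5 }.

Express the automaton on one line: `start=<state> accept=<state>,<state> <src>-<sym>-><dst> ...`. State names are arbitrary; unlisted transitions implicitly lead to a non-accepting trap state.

start=A accept=G A-0->B A-1->C B-0->D B-1->D C-0->E C-1->D D-0->F D-1->F E-0->F E-1->G F-0->H F-1->H G-0->I G-1->I H-0->J H-1->J I-0->K I-1->K J-0->B J-1->B K-0->L K-1->L L-0->M L-1->M M-0->G M-1->G

Run two small machines in parallel and take their product. The first has 5 states tracking whether the input so far still matches the prefix `101`; the second has 5 states tracking the input length modulo 5. A product state is a pair (one from each), accepting exactly when both do.
13 states suffice.
       0  1 
>  A   B  C 
   B   D  D 
   C   E  D 
   D   F  F 
   E   F  G 
   F   H  H 
 * G   I  I 
   H   J  J 
   I   K  K 
   J   B  B 
   K   L  L 
   L   M  M 
   M   G  G 
(> = start, * = accepting)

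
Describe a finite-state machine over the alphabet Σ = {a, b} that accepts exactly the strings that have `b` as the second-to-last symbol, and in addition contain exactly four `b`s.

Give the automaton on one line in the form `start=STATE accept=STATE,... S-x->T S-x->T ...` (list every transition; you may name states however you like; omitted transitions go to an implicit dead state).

Handle the two conditions separately and then intersect. One (7 states) tracks the last 2 symbols read; the other (6 states) tracks the count of `b`s, saturating at 5. Each combined state is a pair, one component from each; accept when both components accept.
A 23-state machine:
          a    b  
>  s0     s1   s2 
   s1     s3   s4 
   s2     s5   s6 
   s3     s3   s4 
   s4     s5   s6 
   s5     s7   s8 
   s6     s9  s10 
   s7     s7   s8 
   s8     s9  s10 
   s9    s11  s12 
   s10   s13  s14 
   s11   s11  s12 
   s12   s13  s14 
   s13   s15  s16 
 * s14   s17  s18 
   s15   s15  s16 
   s16   s17  s18 
 * s17   s19  s20 
   s18   s21  s18 
   s19   s19  s20 
   s20   s21  s18 
   s21   s22  s20 
   s22   s22  s20 
(> = start, * = accepting)

start=s0 accept=s14,s17 s0-a->s1 s0-b->s2 s1-a->s3 s1-b->s4 s2-a->s5 s2-b->s6 s3-a->s3 s3-b->s4 s4-a->s5 s4-b->s6 s5-a->s7 s5-b->s8 s6-a->s9 s6-b->s10 s7-a->s7 s7-b->s8 s8-a->s9 s8-b->s10 s9-a->s11 s9-b->s12 s10-a->s13 s10-b->s14 s11-a->s11 s11-b->s12 s12-a->s13 s12-b->s14 s13-a->s15 s13-b->s16 s14-a->s17 s14-b->s18 s15-a->s15 s15-b->s16 s16-a->s17 s16-b->s18 s17-a->s19 s17-b->s20 s18-a->s21 s18-b->s18 s19-a->s19 s19-b->s20 s20-a->s21 s20-b->s18 s21-a->s22 s21-b->s20 s22-a->s22 s22-b->s20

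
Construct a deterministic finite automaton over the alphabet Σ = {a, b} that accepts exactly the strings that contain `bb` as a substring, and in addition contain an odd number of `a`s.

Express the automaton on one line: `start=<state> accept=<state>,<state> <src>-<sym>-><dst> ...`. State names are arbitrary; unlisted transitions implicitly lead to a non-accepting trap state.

start=q0 accept=q5 q0-a->q1 q0-b->q2 q1-a->q0 q1-b->q3 q2-a->q1 q2-b->q4 q3-a->q0 q3-b->q5 q4-a->q5 q4-b->q4 q5-a->q4 q5-b->q5

Build one automaton per condition and run them in lockstep. The first has 3 states tracking whether and how much of `bb` has been seen; the second has 2 states tracking the count of `a`s modulo 2. A product state is a pair (one from each), accepting exactly when both do.
With 6 states:
        a   b  
>  q0   q1  q2 
   q1   q0  q3 
   q2   q1  q4 
   q3   q0  q5 
   q4   q5  q4 
 * q5   q4  q5 
(> = start, * = accepting)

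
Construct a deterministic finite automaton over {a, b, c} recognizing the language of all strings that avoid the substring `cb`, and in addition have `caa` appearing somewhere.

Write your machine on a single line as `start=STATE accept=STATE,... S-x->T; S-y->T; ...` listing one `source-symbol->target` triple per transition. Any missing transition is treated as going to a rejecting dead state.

start=S0; accept=S4,S5; S0-a->S0; S0-b->S0; S0-c->S1; S1-a->S2; S1-b->S3; S1-c->S1; S2-a->S4; S2-b->S0; S2-c->S1; S3-a->S3; S3-b->S3; S3-c->S3; S4-a->S4; S4-b->S4; S4-c->S5; S5-a->S4; S5-b->S3; S5-c->S5

Handle the two conditions separately and then intersect. One (3 states) tracks partial matches of the forbidden pattern `cb`; the other (4 states) tracks whether and how much of `caa` has been seen. Each combined state is a pair, one component from each; accept when both components accept. Equivalent product states are then merged.
With 6 states:
        a   b   c  
>  S0   S0  S0  S1 
   S1   S2  S3  S1 
   S2   S4  S0  S1 
   S3   S3  S3  S3 
 * S4   S4  S4  S5 
 * S5   S4  S3  S5 
(> = start, * = accepting)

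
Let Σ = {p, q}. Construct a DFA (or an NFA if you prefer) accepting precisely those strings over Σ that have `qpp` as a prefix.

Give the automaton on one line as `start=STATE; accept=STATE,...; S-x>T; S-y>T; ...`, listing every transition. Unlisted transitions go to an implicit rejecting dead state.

Walk along `qpp` while the input agrees: from s0 take `q` to s1, and so on. Any deviation drops to the rejecting sink s4. Once s3 is reached the prefix is confirmed and every continuation is accepted.
With 5 states:
        p   q  
>  s0   s4  s1 
   s1   s2  s4 
   s2   s3  s4 
 * s3   s3  s3 
   s4   s4  s4 
(> = start, * = accepting)

start=s0; accept=s3; s0-p>s4; s0-q>s1; s1-p>s2; s1-q>s4; s2-p>s3; s2-q>s4; s3-p>s3; s3-q>s3; s4-p>s4; s4-q>s4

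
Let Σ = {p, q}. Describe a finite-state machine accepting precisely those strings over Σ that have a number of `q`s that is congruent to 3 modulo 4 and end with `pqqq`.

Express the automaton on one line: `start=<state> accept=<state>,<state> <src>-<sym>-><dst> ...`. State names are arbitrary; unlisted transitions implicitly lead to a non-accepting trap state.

start=s0 accept=s7 s0-p->s1 s0-q->s2 s1-p->s1 s1-q->s3 s2-p->s2 s2-q->s4 s3-p->s2 s3-q->s5 s4-p->s4 s4-q->s6 s5-p->s4 s5-q->s7 s6-p->s6 s6-q->s0 s7-p->s6 s7-q->s0

Build one automaton per condition and run them in lockstep. One (4 states) tracks the count of `q`s modulo 4; the other (5 states) tracks how much of the suffix `pqqq` has currently been matched. Each combined state is a pair, one component from each; accept when both components accept. Equivalent product states are then merged.
An 8-state machine:
        p   q  
>  s0   s1  s2 
   s1   s1  s3 
   s2   s2  s4 
   s3   s2  s5 
   s4   s4  s6 
   s5   s4  s7 
   s6   s6  s0 
 * s7   s6  s0 
(> = start, * = accepting)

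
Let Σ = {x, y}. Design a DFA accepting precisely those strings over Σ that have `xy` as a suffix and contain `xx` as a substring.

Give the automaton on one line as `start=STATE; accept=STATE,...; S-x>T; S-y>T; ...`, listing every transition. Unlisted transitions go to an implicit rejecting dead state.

start=A; accept=D; A-x>B; A-y>A; B-x>C; B-y>A; C-x>C; C-y>D; D-x>C; D-y>E; E-x>C; E-y>E

Build one automaton per condition and run them in lockstep. One (3 states) tracks how much of the suffix `xy` has currently been matched; the other (3 states) tracks whether and how much of `xx` has been seen. Each combined state is a pair, one component from each; accept when both components accept. Minimizing collapses redundant product states.
A 5-state machine:
       x  y 
>  A   B  A 
   B   C  A 
   C   C  D 
 * D   C  E 
   E   C  E 
(> = start, * = accepting)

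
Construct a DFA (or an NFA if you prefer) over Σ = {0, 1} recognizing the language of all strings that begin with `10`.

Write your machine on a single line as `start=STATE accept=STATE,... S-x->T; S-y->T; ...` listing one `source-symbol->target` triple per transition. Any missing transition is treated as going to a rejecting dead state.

Walk along `10` while the input agrees: from q0 take `1` to q1, and so on. Any deviation drops to the rejecting sink q3. Once q2 is reached the prefix is confirmed and every continuation is accepted.
        0   1  
>  q0   q3  q1 
   q1   q2  q3 
 * q2   q2  q2 
   q3   q3  q3 
(> = start, * = accepting)

start=q0; accept=q2; q0-0->q3; q0-1->q1; q1-0->q2; q1-1->q3; q2-0->q2; q2-1->q2; q3-0->q3; q3-1->q3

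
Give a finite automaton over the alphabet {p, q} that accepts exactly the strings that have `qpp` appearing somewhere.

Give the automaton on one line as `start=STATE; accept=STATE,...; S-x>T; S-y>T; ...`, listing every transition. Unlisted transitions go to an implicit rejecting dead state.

Track how much of `qpp` has been matched so far: state s0 is no progress, s3 is the absorbing accept state reached once `qpp` has occurred. Intermediate states record partial matches; on a mismatch, fall back to the longest reusable overlap.
4 states suffice.
        p   q  
>  s0   s0  s1 
   s1   s2  s1 
   s2   s3  s1 
 * s3   s3  s3 
(> = start, * = accepting)

start=s0; accept=s3; s0-p>s0; s0-q>s1; s1-p>s2; s1-q>s1; s2-p>s3; s2-q>s1; s3-p>s3; s3-q>s3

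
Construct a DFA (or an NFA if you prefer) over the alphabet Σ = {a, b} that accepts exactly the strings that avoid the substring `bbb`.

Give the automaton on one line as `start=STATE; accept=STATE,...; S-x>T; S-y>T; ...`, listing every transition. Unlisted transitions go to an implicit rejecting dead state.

Track partial matches of the forbidden pattern `bbb`. State S3 is a dead state reached once `bbb` has occurred; every other state accepts. S0 means no part of `bbb` is currently matched.
With 4 states:
        a   b  
>* S0   S0  S1 
 * S1   S0  S2 
 * S2   S0  S3 
   S3   S3  S3 
(> = start, * = accepting)

start=S0; accept=S0,S1,S2; S0-a>S0; S0-b>S1; S1-a>S0; S1-b>S2; S2-a>S0; S2-b>S3; S3-a>S3; S3-b>S3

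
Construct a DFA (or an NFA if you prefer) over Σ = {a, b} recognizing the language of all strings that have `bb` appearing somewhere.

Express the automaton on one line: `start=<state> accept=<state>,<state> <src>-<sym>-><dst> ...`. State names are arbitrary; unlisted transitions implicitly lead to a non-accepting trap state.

start=q0 accept=q2 q0-a->q0 q0-b->q1 q1-a->q0 q1-b->q2 q2-a->q2 q2-b->q2

States q0..q1 record the length of the longest prefix of `bb` that matches the current input suffix. Reaching q2 means `bb` has been seen, and we stay there forever. Accept from q2.
3 states suffice.
        a   b  
>  q0   q0  q1 
   q1   q0  q2 
 * q2   q2  q2 
(> = start, * = accepting)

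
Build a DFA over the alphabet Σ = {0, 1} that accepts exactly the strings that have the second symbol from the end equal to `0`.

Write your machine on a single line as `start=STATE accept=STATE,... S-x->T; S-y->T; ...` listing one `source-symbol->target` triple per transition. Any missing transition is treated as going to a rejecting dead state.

start=A; accept=D,E; A-0->B; A-1->C; B-0->D; B-1->E; C-0->F; C-1->G; D-0->D; D-1->E; E-0->F; E-1->G; F-0->D; F-1->E; G-0->F; G-1->G

Because acceptance depends on a position counted from the end, the machine has to buffer the most recent 2 symbols. Make each state the string of the last up-to-2 symbols read; on input `x` shift the window left and append `x`. Accept when the buffered window has length 2 and begins with `0`.
       0  1 
>  A   B  C 
   B   D  E 
   C   F  G 
 * D   D  E 
 * E   F  G 
   F   D  E 
   G   F  G 
(> = start, * = accepting)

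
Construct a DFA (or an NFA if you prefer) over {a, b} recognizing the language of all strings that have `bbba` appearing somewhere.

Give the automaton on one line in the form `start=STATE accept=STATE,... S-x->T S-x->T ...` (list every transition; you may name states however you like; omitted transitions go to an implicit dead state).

start=q0 accept=q4 q0-a->q0 q0-b->q1 q1-a->q0 q1-b->q2 q2-a->q0 q2-b->q3 q3-a->q4 q3-b->q3 q4-a->q4 q4-b->q4

Track how much of `bbba` has been matched so far: state q0 is no progress, q4 is the absorbing accept state reached once `bbba` has occurred. Intermediate states record partial matches; on a mismatch, fall back to the longest reusable overlap.
A 5-state machine:
        a   b  
>  q0   q0  q1 
   q1   q0  q2 
   q2   q0  q3 
   q3   q4  q3 
 * q4   q4  q4 
(> = start, * = accepting)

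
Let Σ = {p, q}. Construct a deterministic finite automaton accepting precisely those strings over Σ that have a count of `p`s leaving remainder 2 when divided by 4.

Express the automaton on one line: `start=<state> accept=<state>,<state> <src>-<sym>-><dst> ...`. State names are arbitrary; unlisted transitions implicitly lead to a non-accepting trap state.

start=s0 accept=s2 s0-p->s1 s0-q->s0 s1-p->s2 s1-q->s1 s2-p->s3 s2-q->s2 s3-p->s0 s3-q->s3

Keep the running count of `p`s modulo 4: each `p` advances along the cycle s0 → s1 → s2 → s3 → s0 while other symbols loop. Accept at s2.
4 states suffice.
        p   q  
>  s0   s1  s0 
   s1   s2  s1 
 * s2   s3  s2 
   s3   s0  s3 
(> = start, * = accepting)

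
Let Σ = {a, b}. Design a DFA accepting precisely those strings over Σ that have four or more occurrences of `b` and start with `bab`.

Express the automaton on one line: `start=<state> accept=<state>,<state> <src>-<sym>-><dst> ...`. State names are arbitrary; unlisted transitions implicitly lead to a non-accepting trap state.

start=q0 accept=q6 q0-a->q1 q0-b->q2 q1-a->q1 q1-b->q1 q2-a->q3 q2-b->q1 q3-a->q1 q3-b->q4 q4-a->q4 q4-b->q5 q5-a->q5 q5-b->q6 q6-a->q6 q6-b->q6

Build one automaton per condition and run them in lockstep. One (6 states) tracks the count of `b`s, saturating at 5; the other (5 states) tracks whether the input so far still matches the prefix `bab`. Each combined state is a pair, one component from each; accept when both components accept. After merging equivalent states the machine shrinks.
With 7 states:
        a   b  
>  q0   q1  q2 
   q1   q1  q1 
   q2   q3  q1 
   q3   q1  q4 
   q4   q4  q5 
   q5   q5  q6 
 * q6   q6  q6 
(> = start, * = accepting)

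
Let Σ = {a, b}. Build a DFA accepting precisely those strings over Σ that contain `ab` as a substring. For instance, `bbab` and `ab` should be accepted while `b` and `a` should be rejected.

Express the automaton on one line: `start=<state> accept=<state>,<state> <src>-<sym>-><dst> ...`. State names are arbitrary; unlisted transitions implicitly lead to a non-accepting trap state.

Track how much of `ab` has been matched so far: state s0 is no progress, s2 is the absorbing accept state reached once `ab` has occurred. Intermediate states record partial matches; on a mismatch, fall back to the longest reusable overlap.
A 3-state machine:
        a   b  
>  s0   s1  s0 
   s1   s1  s2 
 * s2   s2  s2 
(> = start, * = accepting)

start=s0 accept=s2 s0-a->s1 s0-b->s0 s1-a->s1 s1-b->s2 s2-a->s2 s2-b->s2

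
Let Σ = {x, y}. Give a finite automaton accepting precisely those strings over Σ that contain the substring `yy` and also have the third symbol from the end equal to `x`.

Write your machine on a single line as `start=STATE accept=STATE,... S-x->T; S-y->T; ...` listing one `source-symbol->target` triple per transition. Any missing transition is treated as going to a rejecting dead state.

start=s0; accept=s5,s9,s10,s11; s0-x->s1; s0-y->s2; s1-x->s1; s1-y->s3; s2-x->s1; s2-y->s4; s3-x->s1; s3-y->s5; s4-x->s6; s4-y->s4; s5-x->s6; s5-y->s4; s6-x->s7; s6-y->s8; s7-x->s9; s7-y->s10; s8-x->s11; s8-y->s5; s9-x->s9; s9-y->s10; s10-x->s11; s10-y->s5; s11-x->s7; s11-y->s8

Run two small machines in parallel and take their product. One (3 states) tracks whether and how much of `yy` has been seen; the other (15 states) tracks the last 3 symbols read. Each combined state is a pair, one component from each; accept when both components accept. Equivalent product states are then merged.
A 12-state machine:
          x    y  
>  s0     s1   s2 
   s1     s1   s3 
   s2     s1   s4 
   s3     s1   s5 
   s4     s6   s4 
 * s5     s6   s4 
   s6     s7   s8 
   s7     s9  s10 
   s8    s11   s5 
 * s9     s9  s10 
 * s10   s11   s5 
 * s11    s7   s8 
(> = start, * = accepting)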